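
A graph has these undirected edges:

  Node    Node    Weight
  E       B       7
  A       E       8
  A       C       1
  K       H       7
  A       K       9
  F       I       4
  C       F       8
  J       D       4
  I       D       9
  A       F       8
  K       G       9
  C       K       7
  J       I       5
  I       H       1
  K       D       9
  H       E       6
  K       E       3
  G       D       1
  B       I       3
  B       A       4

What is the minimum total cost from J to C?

Running Dijkstra from J:
J: 0
D: 4  (via J)
G: 5  (via D)
I: 5  (via J)
H: 6  (via I)
B: 8  (via I)
F: 9  (via I)
A: 12  (via B)
E: 12  (via H)
C: 13  (via A)
Shortest route: J → I → B → A → C = 13.

13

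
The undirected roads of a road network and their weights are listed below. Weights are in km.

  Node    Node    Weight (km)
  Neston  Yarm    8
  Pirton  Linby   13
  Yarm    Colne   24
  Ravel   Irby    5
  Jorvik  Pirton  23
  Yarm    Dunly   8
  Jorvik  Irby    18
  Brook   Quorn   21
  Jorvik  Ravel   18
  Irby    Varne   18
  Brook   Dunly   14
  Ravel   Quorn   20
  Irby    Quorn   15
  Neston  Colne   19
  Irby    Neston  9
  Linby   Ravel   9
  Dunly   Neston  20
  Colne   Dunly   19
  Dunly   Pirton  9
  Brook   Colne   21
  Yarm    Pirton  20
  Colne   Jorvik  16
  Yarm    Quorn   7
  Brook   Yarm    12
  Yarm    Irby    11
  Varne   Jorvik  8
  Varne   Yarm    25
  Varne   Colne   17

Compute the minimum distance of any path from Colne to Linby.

Running Dijkstra from Colne:
Colne: 0
Jorvik: 16  (via Colne)
Varne: 17  (via Colne)
Neston: 19  (via Colne)
Dunly: 19  (via Colne)
Brook: 21  (via Colne)
Yarm: 24  (via Colne)
Irby: 28  (via Neston)
Pirton: 28  (via Dunly)
Quorn: 31  (via Yarm)
Ravel: 33  (via Irby)
Linby: 41  (via Pirton)
Shortest route: Colne–Dunly–Pirton–Linby = 41 km.

41 km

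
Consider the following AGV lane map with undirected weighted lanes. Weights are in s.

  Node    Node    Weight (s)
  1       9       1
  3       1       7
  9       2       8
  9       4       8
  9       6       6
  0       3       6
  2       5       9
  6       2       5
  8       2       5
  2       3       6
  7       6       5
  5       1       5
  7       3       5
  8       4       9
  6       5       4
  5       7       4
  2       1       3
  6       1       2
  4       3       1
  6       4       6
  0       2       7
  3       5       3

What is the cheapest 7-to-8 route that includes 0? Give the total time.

23 s

Shortest 7→0: 7 → 3 → 0 = 11
Shortest 0→8: 0 → 2 → 8 = 12
Total via 0: 11 + 12 = 23 s.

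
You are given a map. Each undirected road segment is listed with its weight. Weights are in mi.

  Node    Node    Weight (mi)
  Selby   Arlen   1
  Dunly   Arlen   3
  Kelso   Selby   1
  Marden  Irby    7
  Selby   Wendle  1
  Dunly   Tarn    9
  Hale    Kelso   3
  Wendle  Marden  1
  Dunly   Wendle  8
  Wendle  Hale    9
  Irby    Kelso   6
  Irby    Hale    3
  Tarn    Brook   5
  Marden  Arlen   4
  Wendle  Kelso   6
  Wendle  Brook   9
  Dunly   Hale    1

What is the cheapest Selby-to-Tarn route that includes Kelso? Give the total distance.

Best Selby to Kelso: Selby → Kelso costing 1
Best Kelso to Tarn: Kelso → Hale → Dunly → Tarn costing 13
Total via Kelso: 1 + 13 = 14 mi.

14 mi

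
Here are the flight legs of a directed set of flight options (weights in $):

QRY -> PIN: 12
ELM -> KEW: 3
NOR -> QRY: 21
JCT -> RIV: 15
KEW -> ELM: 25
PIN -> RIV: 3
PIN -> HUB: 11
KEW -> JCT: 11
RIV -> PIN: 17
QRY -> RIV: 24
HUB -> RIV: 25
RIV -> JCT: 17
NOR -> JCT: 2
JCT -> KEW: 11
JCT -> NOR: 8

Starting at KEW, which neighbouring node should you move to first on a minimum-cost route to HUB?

Enumerating some paths:
KEW - JCT - NOR - QRY - PIN - HUB: 11+8+21+12+11 = 63
KEW - JCT - RIV - PIN - HUB: 11+15+17+11 = 54
Cheapest is KEW - JCT - RIV - PIN - HUB at $54.
So from KEW the first move is to JCT.

JCT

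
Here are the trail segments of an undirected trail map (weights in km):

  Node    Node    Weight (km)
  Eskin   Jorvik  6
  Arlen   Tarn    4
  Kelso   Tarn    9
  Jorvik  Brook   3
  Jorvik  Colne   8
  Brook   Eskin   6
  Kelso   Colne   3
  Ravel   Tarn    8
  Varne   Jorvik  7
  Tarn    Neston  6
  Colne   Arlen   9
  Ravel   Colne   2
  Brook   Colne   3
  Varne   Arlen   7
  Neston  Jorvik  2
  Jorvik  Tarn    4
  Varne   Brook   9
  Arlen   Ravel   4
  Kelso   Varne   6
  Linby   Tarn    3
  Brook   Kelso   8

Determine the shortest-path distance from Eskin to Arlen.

14 km

Running Dijkstra from Eskin:
Eskin: 0
Brook: 6  (via Eskin)
Jorvik: 6  (via Eskin)
Neston: 8  (via Jorvik)
Colne: 9  (via Brook)
Tarn: 10  (via Jorvik)
Ravel: 11  (via Colne)
Kelso: 12  (via Colne)
Varne: 13  (via Jorvik)
Linby: 13  (via Tarn)
Arlen: 14  (via Tarn)
Shortest route: Eskin → Jorvik → Tarn → Arlen = 14 km.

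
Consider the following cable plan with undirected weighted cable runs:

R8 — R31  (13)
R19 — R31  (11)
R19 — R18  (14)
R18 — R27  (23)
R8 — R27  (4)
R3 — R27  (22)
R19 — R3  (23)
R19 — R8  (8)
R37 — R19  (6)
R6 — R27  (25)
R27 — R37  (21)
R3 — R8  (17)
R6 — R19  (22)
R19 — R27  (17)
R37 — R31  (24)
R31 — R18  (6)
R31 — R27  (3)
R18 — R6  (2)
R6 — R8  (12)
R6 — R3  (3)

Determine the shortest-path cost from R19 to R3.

19

Running Dijkstra from R19:
R19: 0
R37: 6  (via R19)
R8: 8  (via R19)
R31: 11  (via R19)
R27: 12  (via R8)
R18: 14  (via R19)
R6: 16  (via R18)
R3: 19  (via R6)
Shortest route: R19–R18–R6–R3 = 19.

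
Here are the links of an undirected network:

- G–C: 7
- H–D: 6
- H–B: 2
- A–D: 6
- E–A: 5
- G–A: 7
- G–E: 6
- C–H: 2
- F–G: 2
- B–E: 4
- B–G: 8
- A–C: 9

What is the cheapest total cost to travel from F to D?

Settle nodes by increasing distance from F:
F: 0
G: 2  (via F)
E: 8  (via G)
A: 9  (via G)
C: 9  (via G)
B: 10  (via G)
H: 11  (via C)
D: 15  (via A)
Shortest route: F → G → A → D = 15.

15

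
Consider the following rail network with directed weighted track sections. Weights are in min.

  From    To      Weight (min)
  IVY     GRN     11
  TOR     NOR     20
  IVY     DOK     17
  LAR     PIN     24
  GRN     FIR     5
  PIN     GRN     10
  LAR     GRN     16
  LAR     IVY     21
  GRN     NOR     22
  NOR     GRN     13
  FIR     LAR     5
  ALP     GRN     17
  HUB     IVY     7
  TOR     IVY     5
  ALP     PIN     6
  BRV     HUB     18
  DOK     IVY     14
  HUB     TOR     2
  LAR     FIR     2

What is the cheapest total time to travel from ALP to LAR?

26 min

Shortest distances from ALP:
ALP: 0
PIN: 6  (via ALP)
GRN: 16  (via PIN)
FIR: 21  (via GRN)
LAR: 26  (via FIR)
Shortest route: ALP–PIN–GRN–FIR–LAR = 26 min.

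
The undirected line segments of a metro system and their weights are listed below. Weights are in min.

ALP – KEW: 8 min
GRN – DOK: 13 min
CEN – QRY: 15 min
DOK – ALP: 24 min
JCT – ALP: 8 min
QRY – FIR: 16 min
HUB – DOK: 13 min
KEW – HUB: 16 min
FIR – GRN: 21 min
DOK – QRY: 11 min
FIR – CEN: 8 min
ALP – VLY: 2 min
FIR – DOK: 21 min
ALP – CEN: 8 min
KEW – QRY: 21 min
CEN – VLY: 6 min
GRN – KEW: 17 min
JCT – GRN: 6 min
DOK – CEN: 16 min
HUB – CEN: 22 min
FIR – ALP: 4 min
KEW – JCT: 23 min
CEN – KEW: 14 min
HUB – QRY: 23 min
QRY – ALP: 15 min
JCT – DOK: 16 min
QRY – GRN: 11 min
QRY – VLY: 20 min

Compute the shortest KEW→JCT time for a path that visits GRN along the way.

23 min

Shortest KEW→GRN: KEW–GRN = 17
Best GRN to JCT: GRN–JCT costing 6
Total via GRN: 17 + 6 = 23 min.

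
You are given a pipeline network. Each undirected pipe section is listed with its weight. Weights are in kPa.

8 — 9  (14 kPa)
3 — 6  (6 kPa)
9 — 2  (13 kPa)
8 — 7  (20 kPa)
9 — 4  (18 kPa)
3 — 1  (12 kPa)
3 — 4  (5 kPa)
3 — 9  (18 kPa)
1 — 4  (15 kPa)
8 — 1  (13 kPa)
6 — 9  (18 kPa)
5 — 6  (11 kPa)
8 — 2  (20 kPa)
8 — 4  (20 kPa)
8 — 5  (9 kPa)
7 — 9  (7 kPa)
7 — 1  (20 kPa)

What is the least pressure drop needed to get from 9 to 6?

Candidate routes:
9–8–5–6: 14+9+11 = 34
9–3–6: 18+6 = 24
9–4–3–6: 18+5+6 = 29
9–6: 18 = 18
The minimum is 18 kPa via 9–6.

18 kPa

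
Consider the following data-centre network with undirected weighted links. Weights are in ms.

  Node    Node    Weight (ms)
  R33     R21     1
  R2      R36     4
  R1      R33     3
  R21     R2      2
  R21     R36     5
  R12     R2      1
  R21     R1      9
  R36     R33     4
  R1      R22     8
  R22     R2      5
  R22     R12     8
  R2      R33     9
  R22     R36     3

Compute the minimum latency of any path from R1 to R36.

Running Dijkstra from R1:
R1: 0
R33: 3  (via R1)
R21: 4  (via R33)
R2: 6  (via R21)
R36: 7  (via R33)
Shortest route: R1 → R33 → R36 = 7 ms.

7 ms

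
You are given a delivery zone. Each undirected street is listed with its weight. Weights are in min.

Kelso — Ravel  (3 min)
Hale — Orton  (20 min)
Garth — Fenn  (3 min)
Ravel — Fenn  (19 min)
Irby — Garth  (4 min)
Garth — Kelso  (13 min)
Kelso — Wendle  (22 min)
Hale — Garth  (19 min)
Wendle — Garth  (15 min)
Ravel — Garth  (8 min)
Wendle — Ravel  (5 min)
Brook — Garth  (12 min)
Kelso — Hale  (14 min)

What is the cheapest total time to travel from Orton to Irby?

Running Dijkstra from Orton:
Orton: 0
Hale: 20  (via Orton)
Kelso: 34  (via Hale)
Ravel: 37  (via Kelso)
Garth: 39  (via Hale)
Wendle: 42  (via Ravel)
Fenn: 42  (via Garth)
Irby: 43  (via Garth)
Shortest route: Orton–Hale–Garth–Irby = 43 min.

43 min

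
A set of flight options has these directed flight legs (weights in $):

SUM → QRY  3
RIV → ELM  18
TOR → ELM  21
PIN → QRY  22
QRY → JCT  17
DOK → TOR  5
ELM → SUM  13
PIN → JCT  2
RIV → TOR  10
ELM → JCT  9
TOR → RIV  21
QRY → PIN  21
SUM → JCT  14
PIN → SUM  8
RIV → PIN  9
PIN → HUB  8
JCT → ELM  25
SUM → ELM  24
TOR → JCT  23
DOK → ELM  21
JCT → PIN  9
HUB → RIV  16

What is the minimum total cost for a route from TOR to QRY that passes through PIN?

Best TOR to PIN: TOR–RIV–PIN costing 30
Shortest PIN→QRY: PIN–SUM–QRY = 11
Total via PIN: 30 + 11 = $41.

$41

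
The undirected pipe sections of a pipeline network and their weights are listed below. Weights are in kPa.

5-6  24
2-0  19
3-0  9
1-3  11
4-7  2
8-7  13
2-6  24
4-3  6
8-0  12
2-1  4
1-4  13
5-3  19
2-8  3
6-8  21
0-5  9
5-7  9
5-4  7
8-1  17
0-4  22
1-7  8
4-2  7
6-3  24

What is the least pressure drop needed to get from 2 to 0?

15 kPa

Shortest distances from 2:
2: 0
8: 3  (via 2)
1: 4  (via 2)
4: 7  (via 2)
7: 9  (via 4)
3: 13  (via 4)
5: 14  (via 4)
0: 15  (via 8)
Shortest route: 2–8–0 = 15 kPa.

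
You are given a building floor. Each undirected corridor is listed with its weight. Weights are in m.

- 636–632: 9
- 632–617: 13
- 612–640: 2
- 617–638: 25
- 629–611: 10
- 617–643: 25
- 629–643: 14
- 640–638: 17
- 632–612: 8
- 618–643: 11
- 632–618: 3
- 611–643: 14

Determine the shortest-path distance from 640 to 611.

Candidate routes:
640–612–632–617–643–611: 2+8+13+25+14 = 62
640–612–632–618–643–629–611: 2+8+3+11+14+10 = 48
640–612–632–618–643–611: 2+8+3+11+14 = 38
The minimum is 38 m via 640–612–632–618–643–611.

38 m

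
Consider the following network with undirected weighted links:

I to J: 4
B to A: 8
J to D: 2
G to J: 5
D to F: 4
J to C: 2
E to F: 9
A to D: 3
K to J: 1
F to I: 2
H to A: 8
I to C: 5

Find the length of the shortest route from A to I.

Running Dijkstra from A:
A: 0
D: 3  (via A)
J: 5  (via D)
K: 6  (via J)
C: 7  (via J)
F: 7  (via D)
B: 8  (via A)
H: 8  (via A)
I: 9  (via J)
Shortest route: A → D → J → I = 9.

9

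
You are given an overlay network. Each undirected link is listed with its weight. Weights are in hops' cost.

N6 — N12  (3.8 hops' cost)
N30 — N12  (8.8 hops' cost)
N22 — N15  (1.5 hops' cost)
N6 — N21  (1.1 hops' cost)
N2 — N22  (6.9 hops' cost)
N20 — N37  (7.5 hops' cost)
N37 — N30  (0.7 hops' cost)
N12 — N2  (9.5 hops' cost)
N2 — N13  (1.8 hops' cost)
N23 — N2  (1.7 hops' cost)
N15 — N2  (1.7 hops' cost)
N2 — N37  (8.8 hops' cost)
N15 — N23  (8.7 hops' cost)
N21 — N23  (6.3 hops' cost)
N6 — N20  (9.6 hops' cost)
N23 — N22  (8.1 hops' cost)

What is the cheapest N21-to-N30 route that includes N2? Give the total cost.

Best N21 to N2: N21 → N23 → N2 costing 8
Best N2 to N30: N2 → N37 → N30 costing 9.5
Total via N2: 8 + 9.5 = 17.5 hops' cost.

17.5 hops' cost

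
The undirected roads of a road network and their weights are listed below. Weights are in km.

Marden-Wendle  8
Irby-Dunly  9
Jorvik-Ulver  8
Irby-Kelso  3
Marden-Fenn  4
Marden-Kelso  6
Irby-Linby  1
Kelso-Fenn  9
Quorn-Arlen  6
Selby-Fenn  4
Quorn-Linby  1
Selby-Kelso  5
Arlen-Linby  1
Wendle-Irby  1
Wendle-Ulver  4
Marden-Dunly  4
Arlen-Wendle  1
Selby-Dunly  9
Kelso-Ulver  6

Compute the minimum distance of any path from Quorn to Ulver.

Enumerating some paths:
Quorn - Arlen - Linby - Irby - Wendle - Ulver: 6+1+1+1+4 = 13
Quorn - Arlen - Wendle - Ulver: 6+1+4 = 11
Quorn - Linby - Irby - Kelso - Ulver: 1+1+3+6 = 11
Quorn - Linby - Arlen - Wendle - Ulver: 1+1+1+4 = 7
The minimum is 7 km via Quorn - Linby - Arlen - Wendle - Ulver.

7 km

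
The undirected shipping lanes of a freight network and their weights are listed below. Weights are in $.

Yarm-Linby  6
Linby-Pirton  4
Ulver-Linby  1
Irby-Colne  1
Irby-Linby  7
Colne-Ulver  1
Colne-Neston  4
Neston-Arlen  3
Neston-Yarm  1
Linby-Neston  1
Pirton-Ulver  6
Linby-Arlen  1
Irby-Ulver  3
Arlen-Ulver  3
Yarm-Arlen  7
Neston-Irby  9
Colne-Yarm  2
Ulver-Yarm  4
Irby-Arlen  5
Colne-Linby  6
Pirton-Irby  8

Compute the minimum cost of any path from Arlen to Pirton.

Shortest distances from Arlen:
Arlen: 0
Linby: 1  (via Arlen)
Ulver: 2  (via Linby)
Neston: 2  (via Linby)
Yarm: 3  (via Neston)
Colne: 3  (via Ulver)
Irby: 4  (via Colne)
Pirton: 5  (via Linby)
Shortest route: Arlen → Linby → Pirton = $5.

$5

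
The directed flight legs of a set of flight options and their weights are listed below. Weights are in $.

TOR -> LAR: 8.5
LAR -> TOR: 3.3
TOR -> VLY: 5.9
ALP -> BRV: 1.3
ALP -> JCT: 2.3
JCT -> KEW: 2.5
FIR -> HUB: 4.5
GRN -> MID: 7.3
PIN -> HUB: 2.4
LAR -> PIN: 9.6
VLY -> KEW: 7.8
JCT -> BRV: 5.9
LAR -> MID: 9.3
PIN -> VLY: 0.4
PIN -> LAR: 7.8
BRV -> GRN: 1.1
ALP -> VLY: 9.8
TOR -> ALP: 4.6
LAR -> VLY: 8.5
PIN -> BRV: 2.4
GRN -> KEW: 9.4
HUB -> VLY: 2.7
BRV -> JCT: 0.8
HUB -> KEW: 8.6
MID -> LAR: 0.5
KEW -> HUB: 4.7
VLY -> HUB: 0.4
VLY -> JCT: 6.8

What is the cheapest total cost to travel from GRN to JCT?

Enumerating some paths:
GRN–MID–LAR–TOR–ALP–BRV–JCT: 7.3+0.5+3.3+4.6+1.3+0.8 = 17.8
GRN–MID–LAR–PIN–BRV–JCT: 7.3+0.5+9.6+2.4+0.8 = 20.6
GRN–MID–LAR–TOR–ALP–JCT: 7.3+0.5+3.3+4.6+2.3 = 18
GRN–MID–LAR–VLY–JCT: 7.3+0.5+8.5+6.8 = 23.1
The minimum is $17.8 via GRN–MID–LAR–TOR–ALP–BRV–JCT.

$17.8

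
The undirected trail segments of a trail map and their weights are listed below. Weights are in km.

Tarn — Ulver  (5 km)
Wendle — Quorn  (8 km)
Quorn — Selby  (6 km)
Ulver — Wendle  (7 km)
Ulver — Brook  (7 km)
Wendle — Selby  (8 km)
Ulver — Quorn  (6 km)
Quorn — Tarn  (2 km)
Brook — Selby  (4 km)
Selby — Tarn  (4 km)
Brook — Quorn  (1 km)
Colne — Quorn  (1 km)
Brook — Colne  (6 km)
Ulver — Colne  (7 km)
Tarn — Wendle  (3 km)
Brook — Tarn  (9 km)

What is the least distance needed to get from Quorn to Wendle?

5 km

Compare a few routes:
Quorn - Tarn - Wendle: 2+3 = 5
Quorn - Wendle: 8 = 8
The minimum is 5 km via Quorn - Tarn - Wendle.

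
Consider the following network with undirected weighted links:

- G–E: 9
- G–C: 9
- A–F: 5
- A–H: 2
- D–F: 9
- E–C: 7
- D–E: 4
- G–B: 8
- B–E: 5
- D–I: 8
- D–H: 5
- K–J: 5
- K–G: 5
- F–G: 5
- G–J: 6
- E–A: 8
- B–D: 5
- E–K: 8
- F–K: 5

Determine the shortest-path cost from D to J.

Enumerating some paths:
D - E - K - J: 4+8+5 = 17
D - F - K - J: 9+5+5 = 19
D - E - G - J: 4+9+6 = 19
D - B - G - J: 5+8+6 = 19
The minimum is 17 via D - E - K - J.

17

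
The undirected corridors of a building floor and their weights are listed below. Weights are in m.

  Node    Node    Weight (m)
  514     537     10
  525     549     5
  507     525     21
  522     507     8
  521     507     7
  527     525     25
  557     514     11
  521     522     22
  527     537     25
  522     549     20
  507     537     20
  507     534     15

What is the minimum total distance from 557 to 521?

Settle nodes by increasing distance from 557:
557: 0
514: 11  (via 557)
537: 21  (via 514)
507: 41  (via 537)
527: 46  (via 537)
521: 48  (via 507)
Shortest route: 557 → 514 → 537 → 507 → 521 = 48 m.

48 m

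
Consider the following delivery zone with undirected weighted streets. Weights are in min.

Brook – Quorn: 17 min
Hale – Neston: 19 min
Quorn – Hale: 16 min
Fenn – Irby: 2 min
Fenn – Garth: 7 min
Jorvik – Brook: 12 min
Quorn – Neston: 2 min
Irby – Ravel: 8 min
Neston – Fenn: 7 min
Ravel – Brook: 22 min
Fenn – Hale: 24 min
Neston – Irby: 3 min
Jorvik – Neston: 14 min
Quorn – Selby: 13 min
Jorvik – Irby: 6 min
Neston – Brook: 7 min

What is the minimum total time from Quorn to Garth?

Settle nodes by increasing distance from Quorn:
Quorn: 0
Neston: 2  (via Quorn)
Irby: 5  (via Neston)
Fenn: 7  (via Irby)
Brook: 9  (via Neston)
Jorvik: 11  (via Irby)
Selby: 13  (via Quorn)
Ravel: 13  (via Irby)
Garth: 14  (via Fenn)
Shortest route: Quorn–Neston–Irby–Fenn–Garth = 14 min.

14 min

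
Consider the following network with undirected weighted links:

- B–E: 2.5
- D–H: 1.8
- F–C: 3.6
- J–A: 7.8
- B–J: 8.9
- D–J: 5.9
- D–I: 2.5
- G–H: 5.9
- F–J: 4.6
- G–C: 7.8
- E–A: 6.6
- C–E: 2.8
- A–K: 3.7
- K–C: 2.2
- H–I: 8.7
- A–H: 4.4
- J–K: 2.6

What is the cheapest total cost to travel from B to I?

17.3

Running Dijkstra from B:
B: 0
E: 2.5  (via B)
C: 5.3  (via E)
K: 7.5  (via C)
F: 8.9  (via C)
J: 8.9  (via B)
A: 9.1  (via E)
G: 13.1  (via C)
H: 13.5  (via A)
D: 14.8  (via J)
I: 17.3  (via D)
Shortest route: B–J–D–I = 17.3.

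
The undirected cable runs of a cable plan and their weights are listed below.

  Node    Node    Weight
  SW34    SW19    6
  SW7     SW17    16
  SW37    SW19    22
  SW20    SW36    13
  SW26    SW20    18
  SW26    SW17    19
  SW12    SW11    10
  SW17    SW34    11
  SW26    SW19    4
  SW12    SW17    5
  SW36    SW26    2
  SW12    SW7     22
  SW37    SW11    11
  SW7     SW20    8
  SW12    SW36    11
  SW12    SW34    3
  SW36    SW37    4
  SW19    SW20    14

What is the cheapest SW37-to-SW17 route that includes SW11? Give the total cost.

26

Best SW37 to SW11: SW37–SW11 costing 11
Best SW11 to SW17: SW11–SW12–SW17 costing 15
Total via SW11: 11 + 15 = 26.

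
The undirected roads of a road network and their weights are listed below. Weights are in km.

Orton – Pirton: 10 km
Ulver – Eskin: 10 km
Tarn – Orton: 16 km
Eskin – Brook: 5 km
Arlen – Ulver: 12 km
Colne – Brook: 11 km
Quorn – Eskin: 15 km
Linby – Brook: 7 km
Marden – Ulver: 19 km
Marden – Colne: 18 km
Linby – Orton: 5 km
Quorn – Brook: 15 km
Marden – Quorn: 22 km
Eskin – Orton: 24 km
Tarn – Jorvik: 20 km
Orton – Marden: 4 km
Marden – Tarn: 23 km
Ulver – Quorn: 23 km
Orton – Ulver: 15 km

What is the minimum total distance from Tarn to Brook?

Running Dijkstra from Tarn:
Tarn: 0
Orton: 16  (via Tarn)
Marden: 20  (via Orton)
Jorvik: 20  (via Tarn)
Linby: 21  (via Orton)
Pirton: 26  (via Orton)
Brook: 28  (via Linby)
Shortest route: Tarn → Orton → Linby → Brook = 28 km.

28 km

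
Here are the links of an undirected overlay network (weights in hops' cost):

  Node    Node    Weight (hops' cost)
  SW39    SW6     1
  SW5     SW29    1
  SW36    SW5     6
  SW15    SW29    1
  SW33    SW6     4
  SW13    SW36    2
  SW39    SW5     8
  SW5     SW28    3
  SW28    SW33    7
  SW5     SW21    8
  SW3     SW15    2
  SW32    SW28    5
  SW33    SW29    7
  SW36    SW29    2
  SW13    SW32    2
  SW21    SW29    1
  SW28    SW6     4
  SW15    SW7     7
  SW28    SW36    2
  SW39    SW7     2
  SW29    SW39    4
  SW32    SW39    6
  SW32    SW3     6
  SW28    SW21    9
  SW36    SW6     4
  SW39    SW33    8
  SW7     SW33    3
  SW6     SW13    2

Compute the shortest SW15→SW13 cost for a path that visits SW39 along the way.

8 hops' cost

Shortest SW15→SW39: SW15 → SW29 → SW39 = 5
Shortest SW39→SW13: SW39 → SW6 → SW13 = 3
Total via SW39: 5 + 3 = 8 hops' cost.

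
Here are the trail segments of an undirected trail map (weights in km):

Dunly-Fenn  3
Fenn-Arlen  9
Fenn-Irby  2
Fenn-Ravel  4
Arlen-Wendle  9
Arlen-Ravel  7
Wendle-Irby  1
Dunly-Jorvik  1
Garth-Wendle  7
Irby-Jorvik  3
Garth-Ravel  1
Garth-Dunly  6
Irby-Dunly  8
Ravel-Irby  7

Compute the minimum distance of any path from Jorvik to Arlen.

Candidate routes:
Jorvik → Irby → Wendle → Arlen: 3+1+9 = 13
Jorvik → Irby → Fenn → Arlen: 3+2+9 = 14
Cheapest is Jorvik → Irby → Wendle → Arlen at 13 km.

13 km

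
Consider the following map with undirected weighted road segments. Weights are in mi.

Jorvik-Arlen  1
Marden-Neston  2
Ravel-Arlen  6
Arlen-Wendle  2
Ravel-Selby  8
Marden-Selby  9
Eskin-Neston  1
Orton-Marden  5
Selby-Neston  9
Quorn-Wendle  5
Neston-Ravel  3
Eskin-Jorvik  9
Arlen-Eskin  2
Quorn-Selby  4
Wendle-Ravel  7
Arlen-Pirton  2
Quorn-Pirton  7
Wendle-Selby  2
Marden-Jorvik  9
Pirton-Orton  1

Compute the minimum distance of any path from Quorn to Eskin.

9 mi

Compare a few routes:
Quorn–Selby–Neston–Eskin: 4+9+1 = 14
Quorn–Wendle–Arlen–Eskin: 5+2+2 = 9
Quorn–Selby–Wendle–Arlen–Eskin: 4+2+2+2 = 10
Quorn–Pirton–Arlen–Eskin: 7+2+2 = 11
Cheapest is Quorn–Wendle–Arlen–Eskin at 9 mi.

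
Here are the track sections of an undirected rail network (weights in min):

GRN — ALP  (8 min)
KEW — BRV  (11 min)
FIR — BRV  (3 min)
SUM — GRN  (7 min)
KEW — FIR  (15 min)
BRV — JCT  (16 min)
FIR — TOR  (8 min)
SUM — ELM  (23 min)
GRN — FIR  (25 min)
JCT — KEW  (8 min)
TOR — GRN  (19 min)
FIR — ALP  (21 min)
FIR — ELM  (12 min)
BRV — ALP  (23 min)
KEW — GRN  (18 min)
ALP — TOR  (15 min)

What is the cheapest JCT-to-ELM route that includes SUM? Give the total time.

Best JCT to SUM: JCT → KEW → GRN → SUM costing 33
Best SUM to ELM: SUM → ELM costing 23
Total via SUM: 33 + 23 = 56 min.

56 min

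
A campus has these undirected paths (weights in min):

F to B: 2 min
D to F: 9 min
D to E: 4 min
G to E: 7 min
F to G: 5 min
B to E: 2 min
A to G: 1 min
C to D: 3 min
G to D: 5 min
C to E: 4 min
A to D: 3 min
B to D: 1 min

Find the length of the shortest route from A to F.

6 min

Settle nodes by increasing distance from A:
A: 0
G: 1  (via A)
D: 3  (via A)
B: 4  (via D)
C: 6  (via D)
E: 6  (via B)
F: 6  (via G)
Shortest route: A–G–F = 6 min.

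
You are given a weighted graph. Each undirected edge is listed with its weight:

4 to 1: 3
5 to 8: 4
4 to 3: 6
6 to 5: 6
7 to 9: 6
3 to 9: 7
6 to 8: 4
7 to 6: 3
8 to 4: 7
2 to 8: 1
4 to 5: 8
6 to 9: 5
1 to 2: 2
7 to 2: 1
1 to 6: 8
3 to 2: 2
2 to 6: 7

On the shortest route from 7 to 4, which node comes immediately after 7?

2

Candidate routes:
7–2–1–4: 1+2+3 = 6
7–2–8–4: 1+1+7 = 9
The minimum is 6 via 7–2–1–4.
So from 7 the first move is to 2.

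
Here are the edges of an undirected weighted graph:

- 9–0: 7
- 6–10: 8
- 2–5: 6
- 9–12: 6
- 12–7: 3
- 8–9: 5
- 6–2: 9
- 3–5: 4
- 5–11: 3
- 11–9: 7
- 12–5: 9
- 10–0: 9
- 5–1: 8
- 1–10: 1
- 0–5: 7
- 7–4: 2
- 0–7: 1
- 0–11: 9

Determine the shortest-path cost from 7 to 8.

Shortest distances from 7:
7: 0
0: 1  (via 7)
4: 2  (via 7)
12: 3  (via 7)
5: 8  (via 0)
9: 8  (via 0)
10: 10  (via 0)
11: 10  (via 0)
1: 11  (via 10)
3: 12  (via 5)
8: 13  (via 9)
Shortest route: 7 → 0 → 9 → 8 = 13.

13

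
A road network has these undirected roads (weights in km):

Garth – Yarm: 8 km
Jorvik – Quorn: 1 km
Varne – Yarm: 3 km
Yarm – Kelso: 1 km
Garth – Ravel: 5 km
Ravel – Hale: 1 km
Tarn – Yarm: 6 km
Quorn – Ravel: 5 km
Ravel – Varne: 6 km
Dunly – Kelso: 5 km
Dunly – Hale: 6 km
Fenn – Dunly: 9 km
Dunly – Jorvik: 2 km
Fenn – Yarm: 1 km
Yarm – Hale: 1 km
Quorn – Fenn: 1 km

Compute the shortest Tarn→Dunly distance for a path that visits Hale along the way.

Shortest Tarn→Hale: Tarn–Yarm–Hale = 7
Shortest Hale→Dunly: Hale–Dunly = 6
Total via Hale: 7 + 6 = 13 km.

13 km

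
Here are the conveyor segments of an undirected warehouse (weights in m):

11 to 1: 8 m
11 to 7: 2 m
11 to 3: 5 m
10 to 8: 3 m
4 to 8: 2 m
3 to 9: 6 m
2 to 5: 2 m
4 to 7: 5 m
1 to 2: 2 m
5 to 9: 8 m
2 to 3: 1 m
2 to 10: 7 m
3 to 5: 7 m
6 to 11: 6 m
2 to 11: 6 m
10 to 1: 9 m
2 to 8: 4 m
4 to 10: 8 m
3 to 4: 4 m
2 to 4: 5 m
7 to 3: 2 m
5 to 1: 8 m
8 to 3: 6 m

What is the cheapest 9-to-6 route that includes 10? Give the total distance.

32 m

Best 9 to 10: 9–3–2–10 costing 14
Best 10 to 6: 10–8–4–7–11–6 costing 18
Total via 10: 14 + 18 = 32 m.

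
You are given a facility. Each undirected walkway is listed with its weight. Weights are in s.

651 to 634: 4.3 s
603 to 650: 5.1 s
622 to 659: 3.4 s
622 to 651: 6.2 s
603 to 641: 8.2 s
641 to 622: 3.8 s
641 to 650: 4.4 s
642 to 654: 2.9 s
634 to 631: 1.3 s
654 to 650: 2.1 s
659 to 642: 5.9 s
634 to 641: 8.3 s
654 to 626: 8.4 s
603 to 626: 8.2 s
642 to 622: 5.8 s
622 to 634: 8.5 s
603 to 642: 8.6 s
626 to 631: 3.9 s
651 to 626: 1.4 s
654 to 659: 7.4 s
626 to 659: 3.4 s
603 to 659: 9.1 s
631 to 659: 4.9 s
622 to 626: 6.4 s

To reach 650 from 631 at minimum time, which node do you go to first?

Compare a few routes:
631 - 659 - 654 - 650: 4.9+7.4+2.1 = 14.4
631 - 634 - 641 - 650: 1.3+8.3+4.4 = 14
Cheapest is 631 - 634 - 641 - 650 at 14 s.
So from 631 the first move is to 634.

634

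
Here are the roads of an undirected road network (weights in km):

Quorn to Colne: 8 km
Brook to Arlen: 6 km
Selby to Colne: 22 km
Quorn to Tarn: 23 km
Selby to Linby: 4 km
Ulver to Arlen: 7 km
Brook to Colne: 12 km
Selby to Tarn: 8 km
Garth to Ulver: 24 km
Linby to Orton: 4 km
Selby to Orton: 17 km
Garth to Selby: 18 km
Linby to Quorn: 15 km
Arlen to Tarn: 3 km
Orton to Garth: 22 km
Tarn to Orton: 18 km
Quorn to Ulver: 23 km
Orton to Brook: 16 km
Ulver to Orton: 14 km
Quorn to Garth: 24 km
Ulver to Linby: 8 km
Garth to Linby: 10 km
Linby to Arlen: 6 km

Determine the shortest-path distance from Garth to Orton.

14 km

Running Dijkstra from Garth:
Garth: 0
Linby: 10  (via Garth)
Selby: 14  (via Linby)
Orton: 14  (via Linby)
Shortest route: Garth → Linby → Orton = 14 km.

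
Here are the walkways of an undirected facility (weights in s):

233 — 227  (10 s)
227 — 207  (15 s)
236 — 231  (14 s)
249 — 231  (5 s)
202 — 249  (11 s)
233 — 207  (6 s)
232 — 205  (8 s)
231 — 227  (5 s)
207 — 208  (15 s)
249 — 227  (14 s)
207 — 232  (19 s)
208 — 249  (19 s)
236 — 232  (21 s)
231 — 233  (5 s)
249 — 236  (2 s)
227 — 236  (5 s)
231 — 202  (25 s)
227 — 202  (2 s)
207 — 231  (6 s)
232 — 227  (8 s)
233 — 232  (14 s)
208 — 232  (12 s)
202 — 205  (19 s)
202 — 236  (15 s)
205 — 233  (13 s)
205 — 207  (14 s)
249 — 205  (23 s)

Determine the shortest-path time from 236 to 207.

Running Dijkstra from 236:
236: 0
249: 2  (via 236)
227: 5  (via 236)
231: 7  (via 249)
202: 7  (via 227)
233: 12  (via 231)
207: 13  (via 231)
Shortest route: 236–249–231–207 = 13 s.

13 s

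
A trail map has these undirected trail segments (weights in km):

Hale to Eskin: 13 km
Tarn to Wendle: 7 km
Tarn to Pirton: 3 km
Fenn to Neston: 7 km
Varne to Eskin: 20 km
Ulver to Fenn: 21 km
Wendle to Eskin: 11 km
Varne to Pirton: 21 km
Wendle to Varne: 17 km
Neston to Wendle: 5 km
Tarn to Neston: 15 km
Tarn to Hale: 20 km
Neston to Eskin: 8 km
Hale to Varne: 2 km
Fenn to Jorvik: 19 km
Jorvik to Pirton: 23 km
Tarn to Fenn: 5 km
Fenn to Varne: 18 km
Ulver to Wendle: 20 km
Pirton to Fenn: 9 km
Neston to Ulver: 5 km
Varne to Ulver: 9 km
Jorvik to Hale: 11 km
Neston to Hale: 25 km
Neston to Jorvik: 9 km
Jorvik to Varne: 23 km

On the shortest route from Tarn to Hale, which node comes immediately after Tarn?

Hale

Enumerating some paths:
Tarn–Fenn–Varne–Hale: 5+18+2 = 25
Tarn–Hale: 20 = 20
Tarn–Wendle–Varne–Hale: 7+17+2 = 26
Cheapest is Tarn–Hale at 20 km.
So from Tarn the first move is to Hale.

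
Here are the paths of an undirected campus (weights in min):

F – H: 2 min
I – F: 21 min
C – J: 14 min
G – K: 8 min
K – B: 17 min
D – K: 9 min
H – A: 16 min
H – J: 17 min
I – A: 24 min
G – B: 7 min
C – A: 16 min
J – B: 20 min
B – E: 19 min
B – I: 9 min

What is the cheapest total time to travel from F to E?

49 min

Candidate routes:
F → H → A → I → B → E: 2+16+24+9+19 = 70
F → H → A → C → J → B → E: 2+16+16+14+20+19 = 87
F → H → J → B → E: 2+17+20+19 = 58
F → I → B → E: 21+9+19 = 49
The minimum is 49 min via F → I → B → E.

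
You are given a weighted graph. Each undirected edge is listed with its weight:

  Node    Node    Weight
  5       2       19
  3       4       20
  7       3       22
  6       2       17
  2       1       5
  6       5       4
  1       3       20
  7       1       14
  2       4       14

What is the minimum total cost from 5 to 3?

Enumerating some paths:
5 - 2 - 1 - 3: 19+5+20 = 44
5 - 6 - 2 - 1 - 3: 4+17+5+20 = 46
Cheapest is 5 - 2 - 1 - 3 at 44.

44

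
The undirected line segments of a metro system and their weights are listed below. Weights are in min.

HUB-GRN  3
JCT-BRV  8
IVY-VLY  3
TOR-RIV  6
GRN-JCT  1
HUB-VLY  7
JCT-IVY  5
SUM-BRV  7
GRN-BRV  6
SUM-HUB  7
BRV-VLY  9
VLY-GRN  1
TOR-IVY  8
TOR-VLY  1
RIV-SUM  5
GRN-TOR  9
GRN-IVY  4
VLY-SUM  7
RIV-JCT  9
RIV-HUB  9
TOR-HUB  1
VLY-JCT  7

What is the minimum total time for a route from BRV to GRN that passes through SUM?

15 min

Shortest BRV→SUM: BRV → SUM = 7
Shortest SUM→GRN: SUM → VLY → GRN = 8
Total via SUM: 7 + 8 = 15 min.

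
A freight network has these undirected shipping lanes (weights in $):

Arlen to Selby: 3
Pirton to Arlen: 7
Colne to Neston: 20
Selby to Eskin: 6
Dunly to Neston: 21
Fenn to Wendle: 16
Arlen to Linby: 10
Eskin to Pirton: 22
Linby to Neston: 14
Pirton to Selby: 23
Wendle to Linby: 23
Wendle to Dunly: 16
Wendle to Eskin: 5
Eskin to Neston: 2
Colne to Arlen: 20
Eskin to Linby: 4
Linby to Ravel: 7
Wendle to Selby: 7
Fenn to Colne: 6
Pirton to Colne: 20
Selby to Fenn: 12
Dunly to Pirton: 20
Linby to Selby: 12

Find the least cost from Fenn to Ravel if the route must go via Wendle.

Shortest Fenn→Wendle: Fenn–Wendle = 16
Best Wendle to Ravel: Wendle–Eskin–Linby–Ravel costing 16
Total via Wendle: 16 + 16 = $32.

$32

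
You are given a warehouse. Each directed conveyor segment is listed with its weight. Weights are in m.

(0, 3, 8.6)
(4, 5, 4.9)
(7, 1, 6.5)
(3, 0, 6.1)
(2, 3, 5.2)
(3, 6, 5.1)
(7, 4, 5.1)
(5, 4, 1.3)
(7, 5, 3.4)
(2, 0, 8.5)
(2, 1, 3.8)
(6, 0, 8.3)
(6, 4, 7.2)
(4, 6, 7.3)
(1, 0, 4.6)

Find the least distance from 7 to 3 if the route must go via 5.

28.9 m

Best 7 to 5: 7 → 5 costing 3.4
Best 5 to 3: 5 → 4 → 6 → 0 → 3 costing 25.5
Total via 5: 3.4 + 25.5 = 28.9 m.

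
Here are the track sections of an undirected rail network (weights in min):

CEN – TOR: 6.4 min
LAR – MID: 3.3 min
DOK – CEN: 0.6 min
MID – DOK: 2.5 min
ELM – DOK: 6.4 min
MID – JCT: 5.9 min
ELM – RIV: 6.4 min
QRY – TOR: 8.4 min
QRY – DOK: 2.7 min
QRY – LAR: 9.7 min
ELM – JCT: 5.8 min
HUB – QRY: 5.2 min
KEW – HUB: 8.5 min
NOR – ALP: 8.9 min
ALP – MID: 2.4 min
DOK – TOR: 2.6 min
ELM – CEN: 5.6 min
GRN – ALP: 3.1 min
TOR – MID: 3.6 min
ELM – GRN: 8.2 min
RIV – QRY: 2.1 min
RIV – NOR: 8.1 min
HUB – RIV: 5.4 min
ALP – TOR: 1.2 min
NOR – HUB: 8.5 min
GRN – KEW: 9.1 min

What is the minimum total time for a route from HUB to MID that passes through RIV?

Shortest HUB→RIV: HUB → RIV = 5.4
Best RIV to MID: RIV → QRY → DOK → MID costing 7.3
Total via RIV: 5.4 + 7.3 = 12.7 min.

12.7 min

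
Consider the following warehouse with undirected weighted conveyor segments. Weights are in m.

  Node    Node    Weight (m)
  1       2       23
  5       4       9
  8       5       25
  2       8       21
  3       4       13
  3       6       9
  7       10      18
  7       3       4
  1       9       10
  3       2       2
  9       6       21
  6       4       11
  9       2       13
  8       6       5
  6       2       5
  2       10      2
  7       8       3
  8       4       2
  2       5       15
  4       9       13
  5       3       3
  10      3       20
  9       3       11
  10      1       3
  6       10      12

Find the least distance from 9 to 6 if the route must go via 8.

Best 9 to 8: 9 → 4 → 8 costing 15
Best 8 to 6: 8 → 6 costing 5
Total via 8: 15 + 5 = 20 m.

20 m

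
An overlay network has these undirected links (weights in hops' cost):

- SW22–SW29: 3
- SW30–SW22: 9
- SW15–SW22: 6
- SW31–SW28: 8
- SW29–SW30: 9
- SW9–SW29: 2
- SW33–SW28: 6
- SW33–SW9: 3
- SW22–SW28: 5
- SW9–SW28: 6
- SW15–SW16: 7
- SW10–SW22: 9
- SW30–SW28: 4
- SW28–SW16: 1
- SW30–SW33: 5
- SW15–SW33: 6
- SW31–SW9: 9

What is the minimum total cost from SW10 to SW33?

Shortest distances from SW10:
SW10: 0
SW22: 9  (via SW10)
SW29: 12  (via SW22)
SW9: 14  (via SW29)
SW28: 14  (via SW22)
SW16: 15  (via SW28)
SW15: 15  (via SW22)
SW33: 17  (via SW9)
Shortest route: SW10–SW22–SW29–SW9–SW33 = 17 hops' cost.

17 hops' cost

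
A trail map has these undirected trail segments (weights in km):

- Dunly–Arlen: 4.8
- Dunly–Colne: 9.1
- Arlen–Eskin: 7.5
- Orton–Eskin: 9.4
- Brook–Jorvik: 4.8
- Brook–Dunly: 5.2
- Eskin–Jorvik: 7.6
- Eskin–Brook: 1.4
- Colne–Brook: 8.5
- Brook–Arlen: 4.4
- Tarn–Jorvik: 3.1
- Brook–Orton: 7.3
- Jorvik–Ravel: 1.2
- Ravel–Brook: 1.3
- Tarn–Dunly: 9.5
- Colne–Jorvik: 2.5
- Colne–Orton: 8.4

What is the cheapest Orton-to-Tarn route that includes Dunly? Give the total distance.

Best Orton to Dunly: Orton → Brook → Dunly costing 12.5
Shortest Dunly→Tarn: Dunly → Tarn = 9.5
Total via Dunly: 12.5 + 9.5 = 22 km.

22 km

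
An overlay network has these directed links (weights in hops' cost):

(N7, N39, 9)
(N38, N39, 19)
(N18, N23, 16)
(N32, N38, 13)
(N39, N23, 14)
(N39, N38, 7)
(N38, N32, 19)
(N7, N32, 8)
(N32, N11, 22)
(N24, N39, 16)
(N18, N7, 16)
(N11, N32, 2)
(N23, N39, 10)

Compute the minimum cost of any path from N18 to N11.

46 hops' cost

Shortest distances from N18:
N18: 0
N7: 16  (via N18)
N23: 16  (via N18)
N32: 24  (via N7)
N39: 25  (via N7)
N38: 32  (via N39)
N11: 46  (via N32)
Shortest route: N18 → N7 → N32 → N11 = 46 hops' cost.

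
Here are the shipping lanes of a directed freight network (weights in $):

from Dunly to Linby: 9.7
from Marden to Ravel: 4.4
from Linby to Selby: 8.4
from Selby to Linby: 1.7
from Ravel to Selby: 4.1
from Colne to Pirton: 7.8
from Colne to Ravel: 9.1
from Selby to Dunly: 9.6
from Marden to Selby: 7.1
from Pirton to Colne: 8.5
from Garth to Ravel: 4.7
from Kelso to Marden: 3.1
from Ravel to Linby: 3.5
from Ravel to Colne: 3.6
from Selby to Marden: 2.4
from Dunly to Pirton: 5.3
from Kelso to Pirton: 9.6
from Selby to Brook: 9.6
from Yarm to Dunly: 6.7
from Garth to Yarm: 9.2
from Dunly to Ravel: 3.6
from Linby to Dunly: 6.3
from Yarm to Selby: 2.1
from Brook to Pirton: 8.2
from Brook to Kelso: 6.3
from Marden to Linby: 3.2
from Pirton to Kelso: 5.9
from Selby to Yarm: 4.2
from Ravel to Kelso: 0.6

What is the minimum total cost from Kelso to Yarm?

Running Dijkstra from Kelso:
Kelso: 0
Marden: 3.1  (via Kelso)
Linby: 6.3  (via Marden)
Ravel: 7.5  (via Marden)
Pirton: 9.6  (via Kelso)
Selby: 10.2  (via Marden)
Colne: 11.1  (via Ravel)
Dunly: 12.6  (via Linby)
Yarm: 14.4  (via Selby)
Shortest route: Kelso → Marden → Selby → Yarm = $14.4.

$14.4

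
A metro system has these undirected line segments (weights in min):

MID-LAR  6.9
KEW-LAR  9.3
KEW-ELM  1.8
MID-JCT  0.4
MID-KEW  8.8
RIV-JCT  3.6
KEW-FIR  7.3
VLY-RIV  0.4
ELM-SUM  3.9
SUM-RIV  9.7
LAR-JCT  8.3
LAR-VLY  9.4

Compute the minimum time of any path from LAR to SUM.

15 min

Running Dijkstra from LAR:
LAR: 0
MID: 6.9  (via LAR)
JCT: 7.3  (via MID)
KEW: 9.3  (via LAR)
VLY: 9.4  (via LAR)
RIV: 9.8  (via VLY)
ELM: 11.1  (via KEW)
SUM: 15  (via ELM)
Shortest route: LAR–KEW–ELM–SUM = 15 min.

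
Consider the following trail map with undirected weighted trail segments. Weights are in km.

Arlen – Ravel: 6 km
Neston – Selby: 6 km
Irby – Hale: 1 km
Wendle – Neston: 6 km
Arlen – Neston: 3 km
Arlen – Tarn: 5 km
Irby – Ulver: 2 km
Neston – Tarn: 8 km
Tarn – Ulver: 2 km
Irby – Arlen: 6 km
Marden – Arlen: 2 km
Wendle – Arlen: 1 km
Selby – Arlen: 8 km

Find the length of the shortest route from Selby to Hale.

Running Dijkstra from Selby:
Selby: 0
Neston: 6  (via Selby)
Arlen: 8  (via Selby)
Wendle: 9  (via Arlen)
Marden: 10  (via Arlen)
Tarn: 13  (via Arlen)
Ravel: 14  (via Arlen)
Irby: 14  (via Arlen)
Hale: 15  (via Irby)
Shortest route: Selby–Arlen–Irby–Hale = 15 km.

15 km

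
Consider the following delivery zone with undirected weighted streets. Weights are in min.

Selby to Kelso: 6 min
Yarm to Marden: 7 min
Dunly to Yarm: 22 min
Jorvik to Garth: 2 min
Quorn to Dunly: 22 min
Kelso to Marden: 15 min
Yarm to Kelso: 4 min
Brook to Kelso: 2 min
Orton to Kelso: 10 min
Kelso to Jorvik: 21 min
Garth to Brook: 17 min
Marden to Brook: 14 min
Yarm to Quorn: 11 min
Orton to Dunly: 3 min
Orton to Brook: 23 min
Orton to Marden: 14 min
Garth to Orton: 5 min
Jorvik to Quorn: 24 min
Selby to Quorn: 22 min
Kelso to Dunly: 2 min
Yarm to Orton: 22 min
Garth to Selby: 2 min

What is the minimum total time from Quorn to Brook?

17 min

Running Dijkstra from Quorn:
Quorn: 0
Yarm: 11  (via Quorn)
Kelso: 15  (via Yarm)
Dunly: 17  (via Kelso)
Brook: 17  (via Kelso)
Shortest route: Quorn → Yarm → Kelso → Brook = 17 min.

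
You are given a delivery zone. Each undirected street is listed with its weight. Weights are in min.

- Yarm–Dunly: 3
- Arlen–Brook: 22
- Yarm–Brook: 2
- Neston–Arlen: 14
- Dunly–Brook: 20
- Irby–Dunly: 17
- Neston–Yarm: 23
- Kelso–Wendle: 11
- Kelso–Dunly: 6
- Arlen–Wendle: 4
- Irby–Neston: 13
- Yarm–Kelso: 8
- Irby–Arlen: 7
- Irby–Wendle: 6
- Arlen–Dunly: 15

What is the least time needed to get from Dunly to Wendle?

Compare a few routes:
Dunly–Yarm–Kelso–Wendle: 3+8+11 = 22
Dunly–Kelso–Wendle: 6+11 = 17
Dunly–Arlen–Wendle: 15+4 = 19
Dunly–Irby–Wendle: 17+6 = 23
Cheapest is Dunly–Kelso–Wendle at 17 min.

17 min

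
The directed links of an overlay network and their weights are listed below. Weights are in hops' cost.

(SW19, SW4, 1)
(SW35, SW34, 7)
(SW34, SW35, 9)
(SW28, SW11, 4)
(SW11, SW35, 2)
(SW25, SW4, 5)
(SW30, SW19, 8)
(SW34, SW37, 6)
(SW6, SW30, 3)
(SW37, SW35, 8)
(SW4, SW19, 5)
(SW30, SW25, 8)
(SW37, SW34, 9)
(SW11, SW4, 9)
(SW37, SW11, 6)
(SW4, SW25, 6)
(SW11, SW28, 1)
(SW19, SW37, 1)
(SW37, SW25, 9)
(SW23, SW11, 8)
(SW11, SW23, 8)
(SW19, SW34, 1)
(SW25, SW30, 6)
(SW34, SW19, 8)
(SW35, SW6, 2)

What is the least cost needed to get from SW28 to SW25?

Candidate routes:
SW28–SW11–SW35–SW34–SW37–SW25: 4+2+7+6+9 = 28
SW28–SW11–SW35–SW6–SW30–SW25: 4+2+2+3+8 = 19
SW28–SW11–SW35–SW6–SW30–SW19–SW4–SW25: 4+2+2+3+8+1+6 = 26
The minimum is 19 hops' cost via SW28–SW11–SW35–SW6–SW30–SW25.

19 hops' cost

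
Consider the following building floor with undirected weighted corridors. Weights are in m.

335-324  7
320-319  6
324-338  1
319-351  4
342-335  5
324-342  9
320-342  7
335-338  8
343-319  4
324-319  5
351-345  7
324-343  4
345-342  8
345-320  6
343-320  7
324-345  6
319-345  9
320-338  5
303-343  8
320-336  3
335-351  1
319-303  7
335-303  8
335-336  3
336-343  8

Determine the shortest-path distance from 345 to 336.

9 m

Enumerating some paths:
345 → 324 → 335 → 336: 6+7+3 = 16
345 → 324 → 338 → 320 → 336: 6+1+5+3 = 15
345 → 320 → 336: 6+3 = 9
345 → 351 → 335 → 336: 7+1+3 = 11
Cheapest is 345 → 320 → 336 at 9 m.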